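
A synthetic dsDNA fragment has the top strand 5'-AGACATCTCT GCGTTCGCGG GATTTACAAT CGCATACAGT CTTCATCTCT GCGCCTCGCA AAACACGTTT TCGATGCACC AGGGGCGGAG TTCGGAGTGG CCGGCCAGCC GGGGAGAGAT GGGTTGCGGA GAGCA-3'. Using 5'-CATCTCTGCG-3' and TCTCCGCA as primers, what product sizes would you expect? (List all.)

The forward primer CATCTCTGCG matches the top strand at positions 4–13, 44–53.
The reverse primer's reverse complement is TGCGGAGA, matching at positions 125–132.
Each forward site pairs with the reverse site to give a product ending at position 132: sizes 129, 89 bp.

129 bp, 89 bp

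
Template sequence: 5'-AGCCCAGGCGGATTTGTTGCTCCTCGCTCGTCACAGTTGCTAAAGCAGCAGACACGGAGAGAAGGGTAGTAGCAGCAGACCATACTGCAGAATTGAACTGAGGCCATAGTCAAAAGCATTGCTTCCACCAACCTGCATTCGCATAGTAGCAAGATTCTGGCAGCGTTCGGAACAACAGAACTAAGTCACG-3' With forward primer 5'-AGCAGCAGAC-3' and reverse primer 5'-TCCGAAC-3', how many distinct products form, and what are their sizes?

Two products: 128 bp, 101 bp

The forward primer AGCAGCAGAC matches the top strand at positions 44–53, 71–80.
The reverse primer's reverse complement is GTTCGGA, matching at positions 165–171.
Each forward site pairs with the reverse site to give a product ending at position 171: sizes 128, 101 bp.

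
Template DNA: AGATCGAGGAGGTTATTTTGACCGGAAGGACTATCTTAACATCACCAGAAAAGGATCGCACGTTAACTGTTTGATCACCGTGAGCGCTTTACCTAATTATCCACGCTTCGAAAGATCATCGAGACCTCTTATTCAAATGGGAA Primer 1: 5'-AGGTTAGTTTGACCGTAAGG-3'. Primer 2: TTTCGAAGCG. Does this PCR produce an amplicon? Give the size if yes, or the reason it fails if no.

No product — primer 1 has no binding site in the template.

Primer 1 (AGGTTAGTTTGACCGTAAGG) does not match the top strand, and its reverse complement CCTTACGGTCAAACTAACCT does not match either.
With no annealing site for primer 1, no amplification occurs.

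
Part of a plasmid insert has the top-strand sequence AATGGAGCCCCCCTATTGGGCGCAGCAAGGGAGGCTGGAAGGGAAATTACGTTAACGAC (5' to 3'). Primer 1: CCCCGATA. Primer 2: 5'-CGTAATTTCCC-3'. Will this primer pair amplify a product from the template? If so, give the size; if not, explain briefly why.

Primer 1 (CCCCGATA) does not match the top strand, and its reverse complement TATCGGGG does not match either.
With no annealing site for primer 1, no amplification occurs.

No product — primer 1 has no binding site in the template.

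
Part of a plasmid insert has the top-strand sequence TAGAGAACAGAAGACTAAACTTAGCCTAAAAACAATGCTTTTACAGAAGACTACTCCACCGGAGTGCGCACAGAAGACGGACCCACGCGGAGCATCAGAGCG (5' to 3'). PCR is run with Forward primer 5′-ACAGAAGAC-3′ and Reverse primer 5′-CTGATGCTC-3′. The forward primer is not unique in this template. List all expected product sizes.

92 bp, 56 bp, 29 bp

The forward primer ACAGAAGAC matches the top strand at positions 7–15, 43–51, 70–78.
The reverse primer's reverse complement is GAGCATCAG, matching at positions 90–98.
Each forward site pairs with the reverse site to give a product ending at position 98: sizes 92, 56, 29 bp.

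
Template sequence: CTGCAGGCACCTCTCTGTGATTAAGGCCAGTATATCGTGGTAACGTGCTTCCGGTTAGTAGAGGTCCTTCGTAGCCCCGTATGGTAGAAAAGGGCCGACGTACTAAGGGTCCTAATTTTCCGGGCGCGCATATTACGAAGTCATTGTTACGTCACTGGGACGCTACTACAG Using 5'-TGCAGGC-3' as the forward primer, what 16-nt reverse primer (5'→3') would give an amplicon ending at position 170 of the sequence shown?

5'-TGTAGTAGCGTCCCAG-3'

The forward primer binds at positions 2–8; the product's 3' end on the top strand is position 170.
The reverse primer anneals to the top strand over positions 155–170, i.e. to CTGGGACGCTACTACA.
Its sequence written 5'→3' is the reverse complement: TGTAGTAGCGTCCCAG.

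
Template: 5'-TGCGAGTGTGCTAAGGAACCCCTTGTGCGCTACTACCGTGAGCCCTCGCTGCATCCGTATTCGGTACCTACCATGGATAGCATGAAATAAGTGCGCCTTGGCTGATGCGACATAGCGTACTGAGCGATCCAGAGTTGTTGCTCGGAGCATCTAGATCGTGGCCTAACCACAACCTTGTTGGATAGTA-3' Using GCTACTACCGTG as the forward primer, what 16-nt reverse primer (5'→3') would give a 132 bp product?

The forward primer binds at positions 29–40, so a 132 bp product ends at position 29 + 132 − 1 = 160.
The reverse primer anneals to the top strand over positions 145–160, i.e. to GAGCATCTAGATCGTG.
Its sequence written 5'→3' is the reverse complement: CACGATCTAGATGCTC.

5'-CACGATCTAGATGCTC-3'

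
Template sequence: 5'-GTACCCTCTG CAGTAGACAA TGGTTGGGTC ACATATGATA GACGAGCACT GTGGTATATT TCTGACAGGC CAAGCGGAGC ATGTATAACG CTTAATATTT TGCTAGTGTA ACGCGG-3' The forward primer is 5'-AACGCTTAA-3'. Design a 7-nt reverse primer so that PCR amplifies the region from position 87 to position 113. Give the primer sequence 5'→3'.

5'-CGTTACA-3'

The product's 3' end on the top strand is position 113.
The reverse primer anneals to the top strand over positions 107–113, i.e. to TGTAACG.
Its sequence written 5'→3' is the reverse complement: CGTTACA.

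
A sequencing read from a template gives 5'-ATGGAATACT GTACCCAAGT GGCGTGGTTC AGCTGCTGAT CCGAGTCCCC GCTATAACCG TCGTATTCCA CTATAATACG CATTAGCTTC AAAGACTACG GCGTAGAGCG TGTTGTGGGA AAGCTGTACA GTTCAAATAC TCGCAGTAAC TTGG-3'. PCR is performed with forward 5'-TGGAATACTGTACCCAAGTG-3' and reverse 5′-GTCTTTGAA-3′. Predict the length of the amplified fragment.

95 bp

The forward primer matches the template at positions 2–21.
Taking the reverse complement of GTCTTTGAA gives TTCAAAGAC, found at positions 88–96 on the template; the primer anneals here to the top strand with its 3' end pointing upstream.
The product runs from position 2 to position 96, so its length is 96 − 2 + 1 = 95 bp.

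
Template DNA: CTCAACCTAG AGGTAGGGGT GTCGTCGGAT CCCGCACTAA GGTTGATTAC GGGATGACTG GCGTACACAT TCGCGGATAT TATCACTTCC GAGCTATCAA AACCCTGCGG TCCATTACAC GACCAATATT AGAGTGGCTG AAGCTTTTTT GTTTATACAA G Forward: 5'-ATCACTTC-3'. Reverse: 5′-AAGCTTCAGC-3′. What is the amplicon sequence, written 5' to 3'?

5'-ATCACTTCCGAGCTATCAAAACCCTGCGGTCCATTACACGACCAATATTAGAGTGGCTGAAGCTT-3'

Forward primer ATCACTTC is found on the top strand at positions 82–89.
Reverse complement of the reverse primer: GCTGAAGCTT. This occurs on the top strand at positions 137–146.
The product is the template from position 82 through 146 (65 bp).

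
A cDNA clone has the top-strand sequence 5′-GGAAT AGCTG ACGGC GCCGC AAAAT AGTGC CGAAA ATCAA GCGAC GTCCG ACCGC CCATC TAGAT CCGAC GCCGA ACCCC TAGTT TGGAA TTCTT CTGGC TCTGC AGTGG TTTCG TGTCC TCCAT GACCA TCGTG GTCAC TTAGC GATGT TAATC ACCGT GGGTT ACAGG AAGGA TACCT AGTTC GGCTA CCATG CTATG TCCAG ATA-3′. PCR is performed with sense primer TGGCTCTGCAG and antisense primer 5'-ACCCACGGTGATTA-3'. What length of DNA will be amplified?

Scanning the template, TGGCTCTGCAG occurs at positions 97–107; this primer anneals to the bottom strand there with its 3' end pointing downstream.
Taking the reverse complement of ACCCACGGTGATTA gives TAATCACCGTGGGT, found at positions 151–164 on the template; the primer anneals here to the top strand with its 3' end pointing upstream.
The product runs from position 97 to position 164, so its length is 164 − 97 + 1 = 68 bp.

68 bp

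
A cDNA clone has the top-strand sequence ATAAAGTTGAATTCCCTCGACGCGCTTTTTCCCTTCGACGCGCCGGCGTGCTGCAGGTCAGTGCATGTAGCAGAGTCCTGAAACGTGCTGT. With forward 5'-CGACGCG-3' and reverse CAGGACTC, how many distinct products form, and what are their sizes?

Two products: 63 bp, 45 bp

The forward primer CGACGCG matches the top strand at positions 18–24, 36–42.
The reverse primer's reverse complement is GAGTCCTG, matching at positions 73–80.
Each forward site pairs with the reverse site to give a product ending at position 80: sizes 63, 45 bp.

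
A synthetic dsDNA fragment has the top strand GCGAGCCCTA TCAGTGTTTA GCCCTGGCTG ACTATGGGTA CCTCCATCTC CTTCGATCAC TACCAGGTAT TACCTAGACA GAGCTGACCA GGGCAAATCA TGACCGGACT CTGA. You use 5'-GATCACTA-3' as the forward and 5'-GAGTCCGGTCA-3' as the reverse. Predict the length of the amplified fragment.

57 bp

The forward primer matches the template at positions 55–62.
Taking the reverse complement of GAGTCCGGTCA gives TGACCGGACTC, found at positions 101–111 on the template; the primer anneals here to the top strand with its 3' end pointing upstream.
The product runs from position 55 to position 111, so its length is 111 − 55 + 1 = 57 bp.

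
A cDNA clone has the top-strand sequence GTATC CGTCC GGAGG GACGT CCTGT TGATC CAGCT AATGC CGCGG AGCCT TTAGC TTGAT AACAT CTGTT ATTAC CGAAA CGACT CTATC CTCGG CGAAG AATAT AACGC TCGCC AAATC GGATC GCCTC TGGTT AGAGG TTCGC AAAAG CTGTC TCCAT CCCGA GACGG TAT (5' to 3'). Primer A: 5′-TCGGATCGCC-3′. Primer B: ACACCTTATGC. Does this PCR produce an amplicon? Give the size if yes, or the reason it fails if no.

No product — primer B has no binding site in the template.

Primer B (ACACCTTATGC) does not match the top strand, and its reverse complement GCATAAGGTGT does not match either.
With no annealing site for primer B, no amplification occurs.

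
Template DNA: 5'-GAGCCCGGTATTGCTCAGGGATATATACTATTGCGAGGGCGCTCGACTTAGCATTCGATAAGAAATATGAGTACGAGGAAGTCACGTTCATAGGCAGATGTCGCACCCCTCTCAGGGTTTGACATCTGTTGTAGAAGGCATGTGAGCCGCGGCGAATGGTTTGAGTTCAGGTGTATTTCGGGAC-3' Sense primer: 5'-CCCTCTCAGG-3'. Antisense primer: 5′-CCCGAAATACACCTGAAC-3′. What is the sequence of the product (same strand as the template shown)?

5'-CCCTCTCAGGGTTTGACATCTGTTGTAGAAGGCATGTGAGCCGCGGCGAATGGTTTGAGTTCAGGTGTATTTCGGG-3'

The forward primer matches the template at positions 107–116.
The reverse primer's reverse complement is GTTCAGGTGTATTTCGGG, which matches the template at positions 165–182.
The product is the template from position 107 through 182 (76 bp).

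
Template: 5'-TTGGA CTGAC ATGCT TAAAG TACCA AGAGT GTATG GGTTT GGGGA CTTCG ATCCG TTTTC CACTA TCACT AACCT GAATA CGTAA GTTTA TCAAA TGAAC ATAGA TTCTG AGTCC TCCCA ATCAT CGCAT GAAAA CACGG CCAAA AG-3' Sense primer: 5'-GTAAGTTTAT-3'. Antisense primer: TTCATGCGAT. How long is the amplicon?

The forward primer matches the template at positions 82–91.
The reverse primer's reverse complement is ATCGCATGAA, which matches the template at positions 124–133.
Product length = (reverse-primer end) − (forward-primer start) + 1 = 133 − 82 + 1 = 52 bp.

52 bp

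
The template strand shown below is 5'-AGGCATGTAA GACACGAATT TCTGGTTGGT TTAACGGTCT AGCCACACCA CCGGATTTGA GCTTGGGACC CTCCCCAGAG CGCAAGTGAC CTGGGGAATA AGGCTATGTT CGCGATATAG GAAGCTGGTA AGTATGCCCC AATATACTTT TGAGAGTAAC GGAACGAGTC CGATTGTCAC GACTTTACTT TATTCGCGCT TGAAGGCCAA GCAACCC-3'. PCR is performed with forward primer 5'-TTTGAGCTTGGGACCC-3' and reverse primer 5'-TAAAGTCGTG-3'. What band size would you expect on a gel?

Forward primer TTTGAGCTTGGGACCC is found on the top strand at positions 56–71.
The reverse primer's reverse complement is CACGACTTTA, which matches the template at positions 178–187.
The product runs from position 56 to position 187, so its length is 187 − 56 + 1 = 132 bp.

132 bp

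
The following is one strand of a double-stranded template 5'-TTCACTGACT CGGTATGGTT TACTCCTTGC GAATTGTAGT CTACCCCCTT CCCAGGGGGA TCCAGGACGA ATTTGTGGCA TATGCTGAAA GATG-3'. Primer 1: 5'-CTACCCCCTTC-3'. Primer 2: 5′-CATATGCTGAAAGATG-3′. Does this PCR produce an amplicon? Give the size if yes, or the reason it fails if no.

Primer 1 (CTACCCCCTTC) matches the top strand at positions 41–51 (3' end points downstream).
Primer 2 (CATATGCTGAAAGATG) also matches the top strand directly, at positions 79–94 — its reverse complement CATCTTTCAGCATATG is not present.
Both primers anneal to the bottom strand with 3' ends pointing the same way, so neither can prime synthesis back toward the other.

No product — both primers anneal to the same strand and extend in the same direction.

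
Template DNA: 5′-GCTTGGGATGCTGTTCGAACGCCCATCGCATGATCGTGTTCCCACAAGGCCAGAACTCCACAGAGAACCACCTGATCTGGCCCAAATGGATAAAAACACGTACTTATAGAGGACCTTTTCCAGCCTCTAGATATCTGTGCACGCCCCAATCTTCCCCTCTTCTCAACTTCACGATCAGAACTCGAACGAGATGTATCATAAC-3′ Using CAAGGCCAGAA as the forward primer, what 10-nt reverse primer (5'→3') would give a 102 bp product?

5'-GGGCGTGCAC-3'

The forward primer binds at positions 45–55, so a 102 bp product ends at position 45 + 102 − 1 = 146.
The reverse primer anneals to the top strand over positions 137–146, i.e. to GTGCACGCCC.
Its sequence written 5'→3' is the reverse complement: GGGCGTGCAC.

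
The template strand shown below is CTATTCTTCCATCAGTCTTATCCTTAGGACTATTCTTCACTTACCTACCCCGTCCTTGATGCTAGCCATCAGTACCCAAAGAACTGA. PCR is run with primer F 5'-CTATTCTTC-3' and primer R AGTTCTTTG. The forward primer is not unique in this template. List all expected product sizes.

85 bp, 56 bp

The forward primer CTATTCTTC matches the top strand at positions 1–9, 30–38.
The reverse primer's reverse complement is CAAAGAACT, matching at positions 77–85.
Each forward site pairs with the reverse site to give a product ending at position 85: sizes 85, 56 bp.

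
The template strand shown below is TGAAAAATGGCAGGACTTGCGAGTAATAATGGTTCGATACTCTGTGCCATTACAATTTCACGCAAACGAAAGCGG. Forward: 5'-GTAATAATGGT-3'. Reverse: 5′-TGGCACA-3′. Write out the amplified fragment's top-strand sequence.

Scanning the template, GTAATAATGGT occurs at positions 23–33; this primer anneals to the bottom strand there with its 3' end pointing downstream.
Reverse complement of the reverse primer: TGTGCCA. This occurs on the top strand at positions 43–49.
The product is the template from position 23 through 49 (27 bp).

5'-GTAATAATGGTTCGATACTCTGTGCCA-3'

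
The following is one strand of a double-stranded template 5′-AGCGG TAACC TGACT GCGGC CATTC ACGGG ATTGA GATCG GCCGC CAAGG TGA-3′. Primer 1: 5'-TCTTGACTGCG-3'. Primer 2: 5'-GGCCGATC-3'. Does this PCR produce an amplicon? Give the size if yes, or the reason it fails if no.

No product — primer 1 has no binding site in the template.

Primer 1 (TCTTGACTGCG) does not match the top strand, and its reverse complement CGCAGTCAAGA does not match either.
With no annealing site for primer 1, no amplification occurs.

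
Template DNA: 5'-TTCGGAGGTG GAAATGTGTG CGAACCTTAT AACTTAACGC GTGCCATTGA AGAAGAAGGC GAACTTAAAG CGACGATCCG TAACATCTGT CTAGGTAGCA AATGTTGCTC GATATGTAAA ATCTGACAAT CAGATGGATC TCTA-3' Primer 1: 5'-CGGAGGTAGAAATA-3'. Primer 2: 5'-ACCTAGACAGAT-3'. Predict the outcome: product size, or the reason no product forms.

No product — primer 1 has no binding site in the template.

Primer 1 (CGGAGGTAGAAATA) does not match the top strand, and its reverse complement TATTTCTACCTCCG does not match either.
With no annealing site for primer 1, no amplification occurs.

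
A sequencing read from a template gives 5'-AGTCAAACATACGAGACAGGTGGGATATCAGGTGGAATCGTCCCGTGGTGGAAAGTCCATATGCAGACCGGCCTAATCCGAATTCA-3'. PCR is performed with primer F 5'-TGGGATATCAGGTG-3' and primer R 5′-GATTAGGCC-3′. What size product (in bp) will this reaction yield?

58 bp

The forward primer matches the template at positions 21–34.
Taking the reverse complement of GATTAGGCC gives GGCCTAATC, found at positions 70–78 on the template; the primer anneals here to the top strand with its 3' end pointing upstream.
The product runs from position 21 to position 78, so its length is 78 − 21 + 1 = 58 bp.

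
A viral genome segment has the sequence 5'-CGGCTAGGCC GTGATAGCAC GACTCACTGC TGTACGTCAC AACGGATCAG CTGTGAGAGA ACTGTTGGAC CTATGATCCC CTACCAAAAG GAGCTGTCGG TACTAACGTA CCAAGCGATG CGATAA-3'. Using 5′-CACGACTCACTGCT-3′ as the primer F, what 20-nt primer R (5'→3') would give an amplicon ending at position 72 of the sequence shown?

5'-AGGTCCAACAGTTCTCTCAC-3'

The forward primer binds at positions 18–31; the product's 3' end on the top strand is position 72.
The reverse primer anneals to the top strand over positions 53–72, i.e. to GTGAGAGAACTGTTGGACCT.
Its sequence written 5'→3' is the reverse complement: AGGTCCAACAGTTCTCTCAC.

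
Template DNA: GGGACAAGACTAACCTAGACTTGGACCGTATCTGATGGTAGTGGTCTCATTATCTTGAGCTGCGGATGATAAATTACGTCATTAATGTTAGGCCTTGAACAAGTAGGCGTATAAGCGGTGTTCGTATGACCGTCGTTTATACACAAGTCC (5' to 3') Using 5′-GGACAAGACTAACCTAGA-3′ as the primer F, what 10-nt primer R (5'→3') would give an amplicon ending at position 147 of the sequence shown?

The forward primer binds at positions 2–19; the product's 3' end on the top strand is position 147.
The reverse primer anneals to the top strand over positions 138–147, i.e. to TATACACAAG.
Its sequence written 5'→3' is the reverse complement: CTTGTGTATA.

5'-CTTGTGTATA-3'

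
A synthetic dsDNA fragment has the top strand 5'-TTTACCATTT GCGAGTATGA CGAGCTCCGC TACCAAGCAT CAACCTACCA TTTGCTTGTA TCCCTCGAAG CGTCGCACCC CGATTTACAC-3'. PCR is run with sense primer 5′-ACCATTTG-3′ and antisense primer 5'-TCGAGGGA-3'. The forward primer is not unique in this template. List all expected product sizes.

The forward primer ACCATTTG matches the top strand at positions 4–11, 47–54.
The reverse primer's reverse complement is TCCCTCGA, matching at positions 61–68.
Each forward site pairs with the reverse site to give a product ending at position 68: sizes 65, 22 bp.

65 bp, 22 bp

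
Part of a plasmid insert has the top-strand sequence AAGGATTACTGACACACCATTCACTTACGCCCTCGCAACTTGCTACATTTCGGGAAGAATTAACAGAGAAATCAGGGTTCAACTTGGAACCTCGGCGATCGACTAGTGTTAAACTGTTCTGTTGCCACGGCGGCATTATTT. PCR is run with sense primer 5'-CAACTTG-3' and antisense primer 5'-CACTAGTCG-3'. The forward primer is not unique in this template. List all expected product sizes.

73 bp, 29 bp

The forward primer CAACTTG matches the top strand at positions 36–42, 80–86.
The reverse primer's reverse complement is CGACTAGTG, matching at positions 100–108.
Each forward site pairs with the reverse site to give a product ending at position 108: sizes 73, 29 bp.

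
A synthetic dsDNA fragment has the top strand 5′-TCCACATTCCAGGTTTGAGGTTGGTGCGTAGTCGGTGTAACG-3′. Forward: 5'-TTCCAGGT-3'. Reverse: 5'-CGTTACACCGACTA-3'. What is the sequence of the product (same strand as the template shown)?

Forward primer TTCCAGGT is found on the top strand at positions 7–14.
Taking the reverse complement of CGTTACACCGACTA gives TAGTCGGTGTAACG, found at positions 29–42 on the template; the primer anneals here to the top strand with its 3' end pointing upstream.
The product is the template from position 7 through 42 (36 bp).

5'-TTCCAGGTTTGAGGTTGGTGCGTAGTCGGTGTAACG-3'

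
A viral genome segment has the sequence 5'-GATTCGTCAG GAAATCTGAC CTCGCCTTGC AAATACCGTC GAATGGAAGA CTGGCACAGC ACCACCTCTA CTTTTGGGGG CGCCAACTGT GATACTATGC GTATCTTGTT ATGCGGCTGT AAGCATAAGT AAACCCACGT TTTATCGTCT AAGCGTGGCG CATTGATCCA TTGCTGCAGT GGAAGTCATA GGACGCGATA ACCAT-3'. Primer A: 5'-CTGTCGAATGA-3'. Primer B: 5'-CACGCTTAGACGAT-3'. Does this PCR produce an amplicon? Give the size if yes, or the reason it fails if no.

Primer A (CTGTCGAATGA) does not match the top strand, and its reverse complement TCATTCGACAG does not match either.
With no annealing site for primer A, no amplification occurs.

No product — primer A has no binding site in the template.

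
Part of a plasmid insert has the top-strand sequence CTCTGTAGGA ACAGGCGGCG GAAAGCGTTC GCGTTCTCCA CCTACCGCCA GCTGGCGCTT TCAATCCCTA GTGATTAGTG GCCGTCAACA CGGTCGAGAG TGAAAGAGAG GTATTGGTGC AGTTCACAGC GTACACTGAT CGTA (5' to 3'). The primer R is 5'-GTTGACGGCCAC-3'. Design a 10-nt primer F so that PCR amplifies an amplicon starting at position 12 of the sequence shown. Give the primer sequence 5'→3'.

5'-CAGGCGGCGG-3'

The reverse primer's reverse complement GTGGCCGTCAAC matches the template at positions 78–89; the product starts at position 12.
The forward primer is identical to the top strand over positions 12–21: CAGGCGGCGG.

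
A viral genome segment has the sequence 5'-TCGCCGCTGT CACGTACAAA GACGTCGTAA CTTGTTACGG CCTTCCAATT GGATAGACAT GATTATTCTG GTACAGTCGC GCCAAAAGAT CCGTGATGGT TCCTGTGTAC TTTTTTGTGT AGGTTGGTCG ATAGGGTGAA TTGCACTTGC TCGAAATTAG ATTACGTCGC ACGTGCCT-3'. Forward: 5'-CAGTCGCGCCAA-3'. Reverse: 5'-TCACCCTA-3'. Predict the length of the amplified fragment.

Forward primer CAGTCGCGCCAA is found on the top strand at positions 74–85.
The reverse primer's reverse complement is TAGGGTGA, which matches the template at positions 132–139.
Product length = (reverse-primer end) − (forward-primer start) + 1 = 139 − 74 + 1 = 66 bp.

66 bp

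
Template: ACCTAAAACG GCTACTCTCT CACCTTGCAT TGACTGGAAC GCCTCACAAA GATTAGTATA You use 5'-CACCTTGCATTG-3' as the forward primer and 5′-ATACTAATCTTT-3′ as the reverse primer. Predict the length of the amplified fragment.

39 bp

Scanning the template, CACCTTGCATTG occurs at positions 21–32; this primer anneals to the bottom strand there with its 3' end pointing downstream.
The reverse primer's reverse complement is AAAGATTAGTAT, which matches the template at positions 48–59.
Amplicon spans positions 21–59: 39 bp.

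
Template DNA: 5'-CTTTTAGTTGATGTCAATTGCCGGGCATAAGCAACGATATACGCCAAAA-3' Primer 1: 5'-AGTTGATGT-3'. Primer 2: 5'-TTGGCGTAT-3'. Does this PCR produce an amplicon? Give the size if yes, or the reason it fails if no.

Yes — a 42 bp product.

Primer 1 (AGTTGATGT) matches the top strand at positions 6–14; it acts as a forward primer.
Primer 2's reverse complement is ATACGCCAA, matching the top strand at positions 39–47; it acts as a reverse primer.
The 3' ends face each other across positions 6–47, giving a 42 bp product.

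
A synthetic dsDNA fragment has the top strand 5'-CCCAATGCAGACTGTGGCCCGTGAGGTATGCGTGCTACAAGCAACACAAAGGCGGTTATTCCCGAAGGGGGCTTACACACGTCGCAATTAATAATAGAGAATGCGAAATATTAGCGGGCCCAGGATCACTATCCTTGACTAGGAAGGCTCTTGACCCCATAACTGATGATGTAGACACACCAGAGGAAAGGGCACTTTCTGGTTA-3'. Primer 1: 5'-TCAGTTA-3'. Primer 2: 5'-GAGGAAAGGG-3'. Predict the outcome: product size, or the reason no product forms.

Primer 1 (TCAGTTA) has reverse complement TAACTGA, which matches the top strand at positions 160–166; primer 1 anneals to the top strand there with its 3' end pointing upstream toward position 160.
Primer 2 (GAGGAAAGGG) matches the top strand directly at positions 183–192; it anneals to the bottom strand with its 3' end pointing downstream toward position 192.
The 3' ends diverge (primer 1 extends toward position 1, primer 2 toward position 205), so the primers never converge on a shared product.

No product — the primers' 3' ends point away from each other.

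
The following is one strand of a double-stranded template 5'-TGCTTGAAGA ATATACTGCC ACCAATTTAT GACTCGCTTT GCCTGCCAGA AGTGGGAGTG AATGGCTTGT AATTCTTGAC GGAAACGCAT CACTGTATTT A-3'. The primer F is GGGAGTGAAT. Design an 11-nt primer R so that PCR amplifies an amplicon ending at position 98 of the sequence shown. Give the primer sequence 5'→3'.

The forward primer binds at positions 54–63; the product's 3' end on the top strand is position 98.
The reverse primer anneals to the top strand over positions 88–98, i.e. to CATCACTGTAT.
Its sequence written 5'→3' is the reverse complement: ATACAGTGATG.

5'-ATACAGTGATG-3'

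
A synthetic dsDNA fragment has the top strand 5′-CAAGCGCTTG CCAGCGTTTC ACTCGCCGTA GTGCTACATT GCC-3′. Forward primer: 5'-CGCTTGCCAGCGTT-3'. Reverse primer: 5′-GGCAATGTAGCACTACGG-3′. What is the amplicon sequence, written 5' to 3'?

5'-CGCTTGCCAGCGTTTCACTCGCCGTAGTGCTACATTGCC-3'

Scanning the template, CGCTTGCCAGCGTT occurs at positions 5–18; this primer anneals to the bottom strand there with its 3' end pointing downstream.
Taking the reverse complement of GGCAATGTAGCACTACGG gives CCGTAGTGCTACATTGCC, found at positions 26–43 on the template; the primer anneals here to the top strand with its 3' end pointing upstream.
The product is the template from position 5 through 43 (39 bp).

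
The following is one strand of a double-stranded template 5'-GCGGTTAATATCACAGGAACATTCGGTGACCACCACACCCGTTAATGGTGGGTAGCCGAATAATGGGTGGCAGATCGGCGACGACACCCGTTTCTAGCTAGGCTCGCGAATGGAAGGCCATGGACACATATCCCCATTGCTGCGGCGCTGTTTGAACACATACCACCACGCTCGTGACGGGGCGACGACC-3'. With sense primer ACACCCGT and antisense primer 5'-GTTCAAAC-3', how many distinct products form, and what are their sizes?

Two products: 123 bp, 74 bp

The forward primer ACACCCGT matches the top strand at positions 35–42, 84–91.
The reverse primer's reverse complement is GTTTGAAC, matching at positions 150–157.
Each forward site pairs with the reverse site to give a product ending at position 157: sizes 123, 74 bp.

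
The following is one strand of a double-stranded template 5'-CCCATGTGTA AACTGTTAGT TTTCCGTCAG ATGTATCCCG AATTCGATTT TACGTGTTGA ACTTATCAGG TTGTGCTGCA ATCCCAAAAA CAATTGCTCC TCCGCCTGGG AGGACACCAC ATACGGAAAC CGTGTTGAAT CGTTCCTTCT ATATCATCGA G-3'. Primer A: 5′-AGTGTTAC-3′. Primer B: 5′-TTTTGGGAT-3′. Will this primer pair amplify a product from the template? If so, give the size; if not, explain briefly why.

Primer A (AGTGTTAC) does not match the top strand, and its reverse complement GTAACACT does not match either.
With no annealing site for primer A, no amplification occurs.

No product — primer A has no binding site in the template.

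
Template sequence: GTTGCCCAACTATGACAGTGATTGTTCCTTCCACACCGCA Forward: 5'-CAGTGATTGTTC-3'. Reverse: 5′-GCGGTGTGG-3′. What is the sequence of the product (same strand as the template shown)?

The forward primer matches the template at positions 16–27.
The reverse primer's reverse complement is CCACACCGC, which matches the template at positions 31–39.
The product is the template from position 16 through 39 (24 bp).

5'-CAGTGATTGTTCCTTCCACACCGC-3'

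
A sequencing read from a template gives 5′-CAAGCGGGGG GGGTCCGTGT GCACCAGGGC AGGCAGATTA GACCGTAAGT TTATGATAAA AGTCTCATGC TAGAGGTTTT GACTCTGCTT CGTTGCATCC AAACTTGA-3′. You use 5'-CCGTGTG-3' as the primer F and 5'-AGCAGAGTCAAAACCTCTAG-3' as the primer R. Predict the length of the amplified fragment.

75 bp

The forward primer matches the template at positions 15–21.
The reverse primer's reverse complement is CTAGAGGTTTTGACTCTGCT, which matches the template at positions 70–89.
The product runs from position 15 to position 89, so its length is 89 − 15 + 1 = 75 bp.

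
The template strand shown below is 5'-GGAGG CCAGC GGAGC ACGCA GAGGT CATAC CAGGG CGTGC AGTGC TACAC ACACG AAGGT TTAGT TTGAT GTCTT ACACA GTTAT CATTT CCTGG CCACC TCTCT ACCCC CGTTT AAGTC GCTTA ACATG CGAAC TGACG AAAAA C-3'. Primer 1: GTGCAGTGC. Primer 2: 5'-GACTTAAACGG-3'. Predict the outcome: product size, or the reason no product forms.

Yes — an 84 bp product.

Primer 1 (GTGCAGTGC) matches the top strand at positions 37–45; it acts as a forward primer.
Primer 2's reverse complement is CCGTTTAAGTC, matching the top strand at positions 110–120; it acts as a reverse primer.
The 3' ends face each other across positions 37–120, giving an 84 bp product.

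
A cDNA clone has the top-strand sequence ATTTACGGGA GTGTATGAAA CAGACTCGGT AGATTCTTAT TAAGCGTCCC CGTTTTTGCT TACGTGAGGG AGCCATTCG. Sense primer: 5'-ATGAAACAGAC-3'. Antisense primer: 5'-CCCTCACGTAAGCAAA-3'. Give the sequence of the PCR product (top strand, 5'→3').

5'-ATGAAACAGACTCGGTAGATTCTTATTAAGCGTCCCCGTTTTTGCTTACGTGAGGG-3'

Forward primer ATGAAACAGAC is found on the top strand at positions 15–25.
Taking the reverse complement of CCCTCACGTAAGCAAA gives TTTGCTTACGTGAGGG, found at positions 55–70 on the template; the primer anneals here to the top strand with its 3' end pointing upstream.
The product is the template from position 15 through 70 (56 bp).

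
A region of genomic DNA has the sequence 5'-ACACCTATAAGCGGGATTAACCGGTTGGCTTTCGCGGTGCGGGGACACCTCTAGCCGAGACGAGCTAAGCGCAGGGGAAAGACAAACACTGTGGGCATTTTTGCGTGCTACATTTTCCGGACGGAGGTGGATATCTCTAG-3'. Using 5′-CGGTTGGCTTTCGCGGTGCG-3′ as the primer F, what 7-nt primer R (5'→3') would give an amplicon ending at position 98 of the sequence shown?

The forward primer binds at positions 22–41; the product's 3' end on the top strand is position 98.
The reverse primer anneals to the top strand over positions 92–98, i.e. to TGGGCAT.
Its sequence written 5'→3' is the reverse complement: ATGCCCA.

5'-ATGCCCA-3'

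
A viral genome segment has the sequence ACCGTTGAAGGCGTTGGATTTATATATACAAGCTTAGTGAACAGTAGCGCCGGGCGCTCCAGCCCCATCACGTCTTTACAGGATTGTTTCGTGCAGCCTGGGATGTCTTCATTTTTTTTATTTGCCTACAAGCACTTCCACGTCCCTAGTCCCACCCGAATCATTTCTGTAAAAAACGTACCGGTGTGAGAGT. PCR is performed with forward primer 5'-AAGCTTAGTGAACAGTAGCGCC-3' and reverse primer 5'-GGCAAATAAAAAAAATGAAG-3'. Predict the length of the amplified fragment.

97 bp

Forward primer AAGCTTAGTGAACAGTAGCGCC is found on the top strand at positions 30–51.
Reverse complement of the reverse primer: CTTCATTTTTTTTATTTGCC. This occurs on the top strand at positions 107–126.
Amplicon spans positions 30–126: 97 bp.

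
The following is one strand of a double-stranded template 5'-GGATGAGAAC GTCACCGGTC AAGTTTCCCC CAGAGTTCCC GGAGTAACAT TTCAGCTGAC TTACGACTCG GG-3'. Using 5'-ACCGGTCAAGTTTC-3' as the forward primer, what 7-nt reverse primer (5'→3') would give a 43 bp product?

The forward primer binds at positions 14–27, so a 43 bp product ends at position 14 + 43 − 1 = 56.
The reverse primer anneals to the top strand over positions 50–56, i.e. to TTTCAGC.
Its sequence written 5'→3' is the reverse complement: GCTGAAA.

5'-GCTGAAA-3'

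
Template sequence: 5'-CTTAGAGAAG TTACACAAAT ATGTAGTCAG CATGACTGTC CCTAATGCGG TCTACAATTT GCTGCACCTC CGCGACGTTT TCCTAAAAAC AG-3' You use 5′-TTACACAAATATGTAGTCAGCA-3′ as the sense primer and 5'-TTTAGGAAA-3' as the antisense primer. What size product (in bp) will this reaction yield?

Scanning the template, TTACACAAATATGTAGTCAGCA occurs at positions 11–32; this primer anneals to the bottom strand there with its 3' end pointing downstream.
Reverse complement of the reverse primer: TTTCCTAAA. This occurs on the top strand at positions 79–87.
The product runs from position 11 to position 87, so its length is 87 − 11 + 1 = 77 bp.

77 bp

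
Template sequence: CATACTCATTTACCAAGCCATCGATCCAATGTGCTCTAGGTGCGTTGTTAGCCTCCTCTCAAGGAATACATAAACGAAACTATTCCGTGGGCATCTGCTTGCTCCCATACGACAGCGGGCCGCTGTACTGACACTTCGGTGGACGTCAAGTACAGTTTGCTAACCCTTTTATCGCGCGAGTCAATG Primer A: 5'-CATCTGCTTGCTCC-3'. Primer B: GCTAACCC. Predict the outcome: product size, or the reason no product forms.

Primer A (CATCTGCTTGCTCC) matches the top strand at positions 92–105 (3' end points downstream).
Primer B (GCTAACCC) also matches the top strand directly, at positions 159–166 — its reverse complement GGGTTAGC is not present.
Both primers anneal to the bottom strand with 3' ends pointing the same way, so neither can prime synthesis back toward the other.

No product — both primers anneal to the same strand and extend in the same direction.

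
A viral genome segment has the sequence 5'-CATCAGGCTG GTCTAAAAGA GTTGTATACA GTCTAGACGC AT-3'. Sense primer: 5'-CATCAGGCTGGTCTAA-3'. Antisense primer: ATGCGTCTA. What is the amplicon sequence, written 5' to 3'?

Scanning the template, CATCAGGCTGGTCTAA occurs at positions 1–16; this primer anneals to the bottom strand there with its 3' end pointing downstream.
Reverse complement of the reverse primer: TAGACGCAT. This occurs on the top strand at positions 34–42.
The product is the template from position 1 through 42 (42 bp).

5'-CATCAGGCTGGTCTAAAAGAGTTGTATACAGTCTAGACGCAT-3'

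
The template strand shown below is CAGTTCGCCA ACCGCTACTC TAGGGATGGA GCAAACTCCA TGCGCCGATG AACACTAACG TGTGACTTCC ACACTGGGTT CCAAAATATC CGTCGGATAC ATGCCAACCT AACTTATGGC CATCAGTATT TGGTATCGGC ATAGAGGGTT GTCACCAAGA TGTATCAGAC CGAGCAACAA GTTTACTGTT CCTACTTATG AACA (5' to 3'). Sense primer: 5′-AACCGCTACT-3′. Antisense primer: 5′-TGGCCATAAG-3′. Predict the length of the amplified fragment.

Forward primer AACCGCTACT is found on the top strand at positions 10–19.
The reverse primer's reverse complement is CTTATGGCCA, which matches the template at positions 113–122.
Amplicon spans positions 10–122: 113 bp.

113 bp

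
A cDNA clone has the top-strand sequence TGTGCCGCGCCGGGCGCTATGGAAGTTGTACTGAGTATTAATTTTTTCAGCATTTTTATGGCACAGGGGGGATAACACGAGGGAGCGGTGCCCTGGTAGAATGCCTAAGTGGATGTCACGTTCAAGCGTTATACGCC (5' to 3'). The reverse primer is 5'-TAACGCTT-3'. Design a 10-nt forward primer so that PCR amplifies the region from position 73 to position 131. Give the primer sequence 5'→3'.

The reverse primer's reverse complement AAGCGTTA matches the template at positions 124–131; the product starts at position 73.
The forward primer is identical to the top strand over positions 73–82: TAACACGAGG.

5'-TAACACGAGG-3'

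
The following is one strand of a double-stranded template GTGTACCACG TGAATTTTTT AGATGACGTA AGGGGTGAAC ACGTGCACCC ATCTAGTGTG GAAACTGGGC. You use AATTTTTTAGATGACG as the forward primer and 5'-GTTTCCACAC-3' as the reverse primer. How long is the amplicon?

53 bp

Forward primer AATTTTTTAGATGACG is found on the top strand at positions 13–28.
Taking the reverse complement of GTTTCCACAC gives GTGTGGAAAC, found at positions 56–65 on the template; the primer anneals here to the top strand with its 3' end pointing upstream.
Amplicon spans positions 13–65: 53 bp.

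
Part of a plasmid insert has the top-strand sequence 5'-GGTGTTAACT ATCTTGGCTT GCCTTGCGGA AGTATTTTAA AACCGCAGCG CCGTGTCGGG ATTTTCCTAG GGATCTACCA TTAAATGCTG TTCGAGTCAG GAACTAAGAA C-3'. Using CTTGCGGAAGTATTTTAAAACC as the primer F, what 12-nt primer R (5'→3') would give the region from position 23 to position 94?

5'-CGAACAGCATTT-3'

The product's 3' end on the top strand is position 94.
The reverse primer anneals to the top strand over positions 83–94, i.e. to AAATGCTGTTCG.
Its sequence written 5'→3' is the reverse complement: CGAACAGCATTT.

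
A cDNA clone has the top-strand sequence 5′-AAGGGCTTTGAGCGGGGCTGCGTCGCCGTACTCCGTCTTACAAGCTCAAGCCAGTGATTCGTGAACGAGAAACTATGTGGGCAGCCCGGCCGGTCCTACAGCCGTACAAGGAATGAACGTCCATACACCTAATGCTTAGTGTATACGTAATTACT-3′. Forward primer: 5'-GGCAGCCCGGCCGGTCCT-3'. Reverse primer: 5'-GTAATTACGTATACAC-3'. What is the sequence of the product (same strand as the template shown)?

Scanning the template, GGCAGCCCGGCCGGTCCT occurs at positions 80–97; this primer anneals to the bottom strand there with its 3' end pointing downstream.
Reverse complement of the reverse primer: GTGTATACGTAATTAC. This occurs on the top strand at positions 139–154.
The product is the template from position 80 through 154 (75 bp).

5'-GGCAGCCCGGCCGGTCCTACAGCCGTACAAGGAATGAACGTCCATACACCTAATGCTTAGTGTATACGTAATTAC-3'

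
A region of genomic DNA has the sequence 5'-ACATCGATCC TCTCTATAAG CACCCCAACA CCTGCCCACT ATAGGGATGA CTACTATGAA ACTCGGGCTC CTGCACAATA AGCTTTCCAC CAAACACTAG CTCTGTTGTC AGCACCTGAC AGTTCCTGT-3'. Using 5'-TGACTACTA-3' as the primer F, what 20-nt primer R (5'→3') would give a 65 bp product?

The forward primer binds at positions 48–56, so a 65 bp product ends at position 48 + 65 − 1 = 112.
The reverse primer anneals to the top strand over positions 93–112, i.e. to AACACTAGCTCTGTTGTCAG.
Its sequence written 5'→3' is the reverse complement: CTGACAACAGAGCTAGTGTT.

5'-CTGACAACAGAGCTAGTGTT-3'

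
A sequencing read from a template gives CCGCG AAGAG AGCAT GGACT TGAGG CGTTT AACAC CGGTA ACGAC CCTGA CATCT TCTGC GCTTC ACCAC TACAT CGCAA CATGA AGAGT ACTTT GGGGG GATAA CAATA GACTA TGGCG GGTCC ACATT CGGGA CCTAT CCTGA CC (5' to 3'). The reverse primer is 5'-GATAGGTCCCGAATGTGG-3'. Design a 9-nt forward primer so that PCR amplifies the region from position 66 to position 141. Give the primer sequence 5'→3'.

The reverse primer's reverse complement CCACATTCGGGACCTATC matches the template at positions 124–141; the product starts at position 66.
The forward primer is identical to the top strand over positions 66–74: ACCACTACA.

5'-ACCACTACA-3'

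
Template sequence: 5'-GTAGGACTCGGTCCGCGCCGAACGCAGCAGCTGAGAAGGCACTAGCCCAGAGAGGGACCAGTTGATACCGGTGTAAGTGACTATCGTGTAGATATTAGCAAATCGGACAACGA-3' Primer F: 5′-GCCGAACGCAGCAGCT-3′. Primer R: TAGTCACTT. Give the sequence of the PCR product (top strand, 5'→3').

Scanning the template, GCCGAACGCAGCAGCT occurs at positions 17–32; this primer anneals to the bottom strand there with its 3' end pointing downstream.
Taking the reverse complement of TAGTCACTT gives AAGTGACTA, found at positions 75–83 on the template; the primer anneals here to the top strand with its 3' end pointing upstream.
The product is the template from position 17 through 83 (67 bp).

5'-GCCGAACGCAGCAGCTGAGAAGGCACTAGCCCAGAGAGGGACCAGTTGATACCGGTGTAAGTGACTA-3'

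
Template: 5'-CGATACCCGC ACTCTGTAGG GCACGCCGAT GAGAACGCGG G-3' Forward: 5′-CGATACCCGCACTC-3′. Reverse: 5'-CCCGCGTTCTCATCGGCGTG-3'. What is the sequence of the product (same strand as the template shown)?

5'-CGATACCCGCACTCTGTAGGGCACGCCGATGAGAACGCGGG-3'

The forward primer matches the template at positions 1–14.
Taking the reverse complement of CCCGCGTTCTCATCGGCGTG gives CACGCCGATGAGAACGCGGG, found at positions 22–41 on the template; the primer anneals here to the top strand with its 3' end pointing upstream.
The product is the template from position 1 through 41 (41 bp).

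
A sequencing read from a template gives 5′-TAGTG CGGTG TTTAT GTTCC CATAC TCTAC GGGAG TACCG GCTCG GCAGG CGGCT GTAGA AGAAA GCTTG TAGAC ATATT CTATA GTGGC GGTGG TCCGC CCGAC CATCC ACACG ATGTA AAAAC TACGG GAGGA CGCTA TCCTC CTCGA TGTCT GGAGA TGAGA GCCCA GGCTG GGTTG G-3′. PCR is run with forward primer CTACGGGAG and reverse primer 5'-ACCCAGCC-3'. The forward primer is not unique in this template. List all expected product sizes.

The forward primer CTACGGGAG matches the top strand at positions 27–35, 125–133.
The reverse primer's reverse complement is GGCTGGGT, matching at positions 171–178.
Each forward site pairs with the reverse site to give a product ending at position 178: sizes 152, 54 bp.

152 bp, 54 bp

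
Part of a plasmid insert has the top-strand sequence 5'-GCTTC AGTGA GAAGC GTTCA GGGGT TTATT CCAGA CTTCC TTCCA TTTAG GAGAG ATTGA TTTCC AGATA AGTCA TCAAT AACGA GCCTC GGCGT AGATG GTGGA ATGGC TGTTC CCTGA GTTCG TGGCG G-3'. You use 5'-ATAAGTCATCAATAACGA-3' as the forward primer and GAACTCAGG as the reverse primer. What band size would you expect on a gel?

The forward primer matches the template at positions 68–85.
Reverse complement of the reverse primer: CCTGAGTTC. This occurs on the top strand at positions 116–124.
Amplicon spans positions 68–124: 57 bp.

57 bp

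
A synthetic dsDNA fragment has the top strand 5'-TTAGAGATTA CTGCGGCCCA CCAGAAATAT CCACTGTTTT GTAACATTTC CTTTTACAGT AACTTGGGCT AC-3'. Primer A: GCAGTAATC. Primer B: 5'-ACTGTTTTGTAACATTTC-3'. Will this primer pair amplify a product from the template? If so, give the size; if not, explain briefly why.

No product — the primers' 3' ends point away from each other.

Primer A (GCAGTAATC) has reverse complement GATTACTGC, which matches the top strand at positions 6–14; primer A anneals to the top strand there with its 3' end pointing upstream toward position 6.
Primer B (ACTGTTTTGTAACATTTC) matches the top strand directly at positions 33–50; it anneals to the bottom strand with its 3' end pointing downstream toward position 50.
The 3' ends diverge (primer A extends toward position 1, primer B toward position 72), so the primers never converge on a shared product.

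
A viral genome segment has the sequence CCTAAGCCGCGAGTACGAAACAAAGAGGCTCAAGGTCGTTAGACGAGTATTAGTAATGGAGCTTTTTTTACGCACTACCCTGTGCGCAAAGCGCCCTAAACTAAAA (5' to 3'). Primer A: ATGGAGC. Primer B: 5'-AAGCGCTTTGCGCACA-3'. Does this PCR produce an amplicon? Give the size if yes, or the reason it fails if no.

No product — primer B has no binding site in the template.

Primer B (AAGCGCTTTGCGCACA) does not match the top strand, and its reverse complement TGTGCGCAAAGCGCTT does not match either.
With no annealing site for primer B, no amplification occurs.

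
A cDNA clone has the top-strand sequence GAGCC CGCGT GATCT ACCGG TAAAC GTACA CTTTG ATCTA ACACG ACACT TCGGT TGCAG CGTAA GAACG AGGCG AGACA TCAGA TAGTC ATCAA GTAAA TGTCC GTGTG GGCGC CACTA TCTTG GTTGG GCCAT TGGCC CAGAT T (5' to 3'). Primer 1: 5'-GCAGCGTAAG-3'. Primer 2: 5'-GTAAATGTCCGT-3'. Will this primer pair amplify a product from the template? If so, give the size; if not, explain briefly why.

Primer 1 (GCAGCGTAAG) matches the top strand at positions 57–66 (3' end points downstream).
Primer 2 (GTAAATGTCCGT) also matches the top strand directly, at positions 96–107 — its reverse complement ACGGACATTTAC is not present.
Both primers anneal to the bottom strand with 3' ends pointing the same way, so neither can prime synthesis back toward the other.

No product — both primers anneal to the same strand and extend in the same direction.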